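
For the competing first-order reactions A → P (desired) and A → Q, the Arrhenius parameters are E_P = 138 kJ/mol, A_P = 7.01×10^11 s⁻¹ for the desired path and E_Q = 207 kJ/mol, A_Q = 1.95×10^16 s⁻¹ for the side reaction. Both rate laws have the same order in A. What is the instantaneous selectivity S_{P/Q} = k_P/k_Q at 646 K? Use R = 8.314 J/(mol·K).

k_P/k_Q = (A_P/A_Q)·exp[−(E_P−E_Q)/(RT)] = (A_P/A_Q)·exp[(E_Q−E_P)/(RT)].
(E_Q−E_P)/(RT) = (207−138)×10³/(8.314×646) = 69000/5371 = 12.85.
k_P/k_Q = (7.01×10^11/1.95×10^16)·exp(12.85) = 3.595×10^-5 × 3.797×10^5 = 13.6.

13.6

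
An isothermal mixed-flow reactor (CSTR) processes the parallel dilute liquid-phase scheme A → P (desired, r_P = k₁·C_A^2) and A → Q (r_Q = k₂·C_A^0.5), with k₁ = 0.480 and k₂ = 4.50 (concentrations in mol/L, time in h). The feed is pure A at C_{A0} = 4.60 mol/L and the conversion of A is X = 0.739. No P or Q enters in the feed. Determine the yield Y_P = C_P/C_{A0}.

Exit C_A = C_{A0}(1−X) = 4.60×0.261 = 1.201 mol/L.
In a CSTR the entire volume is at exit conditions, so r_P = 0.480×1.201^2 = 0.6919 and r_Q = 4.50×1.201^0.5 = 4.931.
Fraction of consumed A going to P: r_P/(r_P+r_Q) = 0.1231.
C_P = 0.1231·C_{A0}·X = 0.1231×4.60×0.739 = 0.418 mol/L; Y_P = C_P/C_{A0} = 0.0909.

0.0909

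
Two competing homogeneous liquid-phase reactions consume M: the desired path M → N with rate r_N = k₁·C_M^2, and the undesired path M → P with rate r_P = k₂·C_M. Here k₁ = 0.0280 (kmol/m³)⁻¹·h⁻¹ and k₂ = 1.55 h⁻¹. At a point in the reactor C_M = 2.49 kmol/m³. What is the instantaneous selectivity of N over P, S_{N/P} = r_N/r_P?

0.0450

S_{N/P} = r_N/r_P = (k₁·C_M^2)/(k₂·C_M) = (k₁/k₂)·C_M.
= (0.0280×2.490^2) / (1.55×2.490) = 0.1736/3.860 = 0.0450.
Since the desired path is higher order in M, keeping C_M high (PFR or concentrated feed) favours N.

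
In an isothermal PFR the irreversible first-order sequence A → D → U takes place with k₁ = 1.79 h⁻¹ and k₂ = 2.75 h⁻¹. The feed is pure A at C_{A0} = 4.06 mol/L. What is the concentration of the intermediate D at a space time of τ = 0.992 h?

The intermediate concentration in a first-order A→B→C sequence is C_D = k₁C_{A0}(e^(−k₁τ) − e^(−k₂τ))/(k₂−k₁).
e^(−k₁τ) = e^(−1.79×0.992) = e^(−1.776) = 0.1694; e^(−k₂τ) = e^(−2.728) = 0.06535.
C_D = 1.79×4.06/(2.75−1.79) × (0.1694−0.06535) = 7.570×0.1040 = 0.7874 mol/L.

0.787 mol/L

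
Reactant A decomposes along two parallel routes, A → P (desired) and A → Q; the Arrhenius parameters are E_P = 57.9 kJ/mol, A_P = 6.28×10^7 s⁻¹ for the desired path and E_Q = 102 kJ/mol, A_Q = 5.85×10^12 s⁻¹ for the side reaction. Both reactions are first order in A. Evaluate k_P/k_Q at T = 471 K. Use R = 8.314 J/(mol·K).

0.835

With equal orders, S_{P/Q} = k_P/k_Q = (A_P/A_Q)·exp[(E_Q−E_P)/(RT)].
(E_Q−E_P)/(RT) = (102−57.9)×10³/(8.314×471) = 44100/3916 = 11.26.
k_P/k_Q = (6.28×10^7/5.85×10^12)·exp(11.26) = 1.074×10^-5 × 77792 = 0.835.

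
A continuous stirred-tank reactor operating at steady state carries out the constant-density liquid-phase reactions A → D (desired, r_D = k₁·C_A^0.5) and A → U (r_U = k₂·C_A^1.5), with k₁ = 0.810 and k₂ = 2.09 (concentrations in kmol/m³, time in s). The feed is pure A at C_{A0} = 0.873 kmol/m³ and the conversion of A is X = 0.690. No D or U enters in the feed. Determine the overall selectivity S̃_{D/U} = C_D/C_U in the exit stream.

1.43

Exit C_A = C_{A0}(1−X) = 0.873×0.310 = 0.2706 kmol/m³.
A CSTR operates uniformly at the exit composition, giving r_D = 0.4214 and r_U = 0.2942 (each k·C_A^n at C_A = 0.2706).
Overall selectivity = C_D/C_U = r_Dτ/(r_Uτ) = r_D/r_U = 1.43.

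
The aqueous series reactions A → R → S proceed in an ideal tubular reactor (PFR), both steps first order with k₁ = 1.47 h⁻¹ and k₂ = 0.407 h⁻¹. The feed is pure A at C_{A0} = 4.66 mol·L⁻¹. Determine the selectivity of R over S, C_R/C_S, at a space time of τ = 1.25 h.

For first-order series with pure A initially, C_R(τ) = k₁C_{A0}/(k₂−k₁)·(e^(−k₁τ) − e^(−k₂τ)).
e^(−k₁τ) = e^(−1.47×1.25) = e^(−1.837) = 0.1592; e^(−k₂τ) = e^(−0.5087) = 0.6012.
C_R = 1.47×4.66/(0.407−1.47) × (0.1592−0.6012) = (-6.444)×(-0.4420) = 2.849 mol·L⁻¹.
C_A = C_{A0}e^(−k₁τ) = 0.7419 mol·L⁻¹, so C_S = C_{A0}−C_A−C_R = 1.070 mol·L⁻¹; C_R/C_S = 2.66.

2.66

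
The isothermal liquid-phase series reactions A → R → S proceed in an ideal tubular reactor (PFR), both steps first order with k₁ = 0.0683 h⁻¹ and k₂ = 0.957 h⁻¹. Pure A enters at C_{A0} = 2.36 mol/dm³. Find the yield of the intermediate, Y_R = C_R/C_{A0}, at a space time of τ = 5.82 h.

For first-order series with pure A initially, C_R(τ) = k₁C_{A0}/(k₂−k₁)·(e^(−k₁τ) − e^(−k₂τ)).
e^(−k₁τ) = e^(−0.0683×5.82) = e^(−0.3975) = 0.6720; e^(−k₂τ) = e^(−5.570) = 0.003811.
C_R = 0.0683×2.36/(0.957−0.0683) × (0.6720−0.003811) = 0.1814×0.6682 = 0.1212 mol/dm³.
Y_R = C_R/C_{A0} = 0.1212/2.36 = 0.0514.

0.0514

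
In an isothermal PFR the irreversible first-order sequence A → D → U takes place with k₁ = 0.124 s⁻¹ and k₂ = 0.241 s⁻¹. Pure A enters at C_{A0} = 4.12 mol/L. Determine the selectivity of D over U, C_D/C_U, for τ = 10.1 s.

0.417

The intermediate concentration in a first-order A→B→C sequence is C_D = k₁C_{A0}(e^(−k₁τ) − e^(−k₂τ))/(k₂−k₁).
e^(−k₁τ) = e^(−0.124×10.1) = e^(−1.252) = 0.2858; e^(−k₂τ) = e^(−2.434) = 0.08768.
C_D = 0.124×4.12/(0.241−0.124) × (0.2858−0.08768) = 4.366×0.1981 = 0.8652 mol/L.
C_A = C_{A0}e^(−k₁τ) = 1.178 mol/L, so C_U = C_{A0}−C_A−C_D = 2.077 mol/L; C_D/C_U = 0.417.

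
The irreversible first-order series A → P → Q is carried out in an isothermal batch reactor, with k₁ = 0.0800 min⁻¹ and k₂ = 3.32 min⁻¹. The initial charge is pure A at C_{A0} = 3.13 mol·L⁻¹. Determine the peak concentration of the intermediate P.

At the optimum, C_{P,max}/C_{A0} = (k₁/k₂)^[k₂/(k₂−k₁)].
= (0.0800/3.32)^(3.32/(3.32−0.0800)) = (0.02410)^(1.025) = 0.02198.
C_{P,max} = 0.02198×3.13 = 0.0688 mol·L⁻¹.

0.0688 mol·L⁻¹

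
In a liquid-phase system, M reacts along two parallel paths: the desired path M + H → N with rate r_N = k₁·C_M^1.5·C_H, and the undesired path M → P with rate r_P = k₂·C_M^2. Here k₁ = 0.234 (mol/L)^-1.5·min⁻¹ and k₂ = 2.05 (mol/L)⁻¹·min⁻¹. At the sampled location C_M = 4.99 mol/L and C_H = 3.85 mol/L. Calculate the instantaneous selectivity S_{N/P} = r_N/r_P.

S_{N/P} = r_N/r_P = (k₁·C_M^1.5·C_H)/(k₂·C_M^2) = (k₁/k₂)·C_M^-0.5·C_H.
= (0.234×4.990^1.5×3.850) / (2.05×4.990^2) = 10.04/51.05 = 0.197.

0.197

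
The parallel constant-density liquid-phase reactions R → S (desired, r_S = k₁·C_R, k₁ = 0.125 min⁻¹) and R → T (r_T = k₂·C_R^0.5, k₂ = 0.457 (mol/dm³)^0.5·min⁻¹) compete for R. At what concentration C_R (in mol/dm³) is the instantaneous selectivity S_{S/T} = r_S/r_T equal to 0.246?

0.809 mol/dm³

S_{S/T} = (k₁/k₂)·C_R^0.5 ⇒ C_R = (S·k₂/k₁)^(2).
= (0.246×0.457/0.125)^(2) = (0.8994)^(2) = 0.809 mol/dm³.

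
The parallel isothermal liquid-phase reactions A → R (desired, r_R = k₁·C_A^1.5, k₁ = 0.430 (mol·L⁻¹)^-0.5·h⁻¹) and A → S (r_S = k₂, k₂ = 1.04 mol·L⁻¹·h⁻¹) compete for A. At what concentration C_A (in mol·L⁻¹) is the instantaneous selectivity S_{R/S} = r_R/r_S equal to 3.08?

3.81 mol·L⁻¹

S_{R/S} = (k₁/k₂)·C_A^1.5 ⇒ C_A = (S·k₂/k₁)^(1/1.5).
= (3.08×1.04/0.430)^(0.6667) = (7.449)^(0.6667) = 3.81 mol·L⁻¹.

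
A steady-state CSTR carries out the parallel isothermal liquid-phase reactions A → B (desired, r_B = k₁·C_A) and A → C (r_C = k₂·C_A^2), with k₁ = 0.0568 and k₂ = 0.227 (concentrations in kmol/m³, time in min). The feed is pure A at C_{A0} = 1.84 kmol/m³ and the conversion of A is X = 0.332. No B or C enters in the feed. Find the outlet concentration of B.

0.103 kmol/m³

Exit C_A = C_{A0}(1−X) = 1.84×0.668 = 1.229 kmol/m³.
In a CSTR the entire volume is at exit conditions, so r_B = 0.0568×1.229 = 0.06981 and r_C = 0.227×1.229^2 = 0.3429.
Fraction of consumed A going to B: r_B/(r_B+r_C) = 0.1691.
C_B = 0.1691·C_{A0}·X = 0.1691×1.84×0.332 = 0.103 kmol/m³.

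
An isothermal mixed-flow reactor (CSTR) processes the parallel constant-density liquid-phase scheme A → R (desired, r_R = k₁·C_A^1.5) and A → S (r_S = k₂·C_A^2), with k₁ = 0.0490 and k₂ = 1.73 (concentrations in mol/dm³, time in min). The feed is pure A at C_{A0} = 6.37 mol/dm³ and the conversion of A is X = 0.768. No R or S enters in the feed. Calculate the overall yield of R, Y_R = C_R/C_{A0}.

Exit C_A = C_{A0}(1−X) = 6.37×0.232 = 1.478 mol/dm³.
Rates in a CSTR are evaluated at the outlet concentration: r_R = 0.0490×1.478^1.5 = 0.08803, r_S = 1.73×1.478^2 = 3.778.
Fraction of consumed A going to R: r_R/(r_R+r_S) = 0.02277.
C_R = 0.02277·C_{A0}·X = 0.02277×6.37×0.768 = 0.111 mol/dm³; Y_R = C_R/C_{A0} = 0.0175.

0.0175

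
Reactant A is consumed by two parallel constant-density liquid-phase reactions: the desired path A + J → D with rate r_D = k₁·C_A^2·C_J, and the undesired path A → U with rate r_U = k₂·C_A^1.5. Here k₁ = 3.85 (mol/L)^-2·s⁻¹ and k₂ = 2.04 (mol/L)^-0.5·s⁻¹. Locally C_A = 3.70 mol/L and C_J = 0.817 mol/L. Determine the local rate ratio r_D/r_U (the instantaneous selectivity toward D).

S_{D/U} = r_D/r_U = (k₁·C_A^2·C_J)/(k₂·C_A^1.5) = (k₁/k₂)·C_A^0.5·C_J.
= (3.85×3.700^2×0.8170) / (2.04×3.700^1.5) = 43.06/14.52 = 2.97.

2.97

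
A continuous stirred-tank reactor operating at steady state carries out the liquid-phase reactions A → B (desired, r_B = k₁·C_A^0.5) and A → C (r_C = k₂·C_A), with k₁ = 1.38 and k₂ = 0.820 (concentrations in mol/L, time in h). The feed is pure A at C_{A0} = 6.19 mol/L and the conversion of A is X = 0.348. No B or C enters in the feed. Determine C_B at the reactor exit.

0.982 mol/L

Exit C_A = C_{A0}(1−X) = 6.19×0.652 = 4.036 mol/L.
Rates in a CSTR are evaluated at the outlet concentration: r_B = 1.38×4.036^0.5 = 2.772, r_C = 0.820×4.036 = 3.309.
Fraction of consumed A going to B: r_B/(r_B+r_C) = 0.4558.
C_B = 0.4558·C_{A0}·X = 0.4558×6.19×0.348 = 0.982 mol/L.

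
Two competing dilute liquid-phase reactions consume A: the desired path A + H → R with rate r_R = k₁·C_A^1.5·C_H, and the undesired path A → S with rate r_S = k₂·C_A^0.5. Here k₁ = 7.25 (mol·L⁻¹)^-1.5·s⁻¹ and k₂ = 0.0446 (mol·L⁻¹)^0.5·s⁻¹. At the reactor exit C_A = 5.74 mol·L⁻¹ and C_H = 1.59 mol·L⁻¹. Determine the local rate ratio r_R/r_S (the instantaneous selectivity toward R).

1484

S_{R/S} = r_R/r_S = (k₁·C_A^1.5·C_H)/(k₂·C_A^0.5) = (k₁/k₂)·C_A·C_H.
= (7.25×5.740^1.5×1.590) / (0.0446×5.740^0.5) = 158.5/0.1069 = 1484.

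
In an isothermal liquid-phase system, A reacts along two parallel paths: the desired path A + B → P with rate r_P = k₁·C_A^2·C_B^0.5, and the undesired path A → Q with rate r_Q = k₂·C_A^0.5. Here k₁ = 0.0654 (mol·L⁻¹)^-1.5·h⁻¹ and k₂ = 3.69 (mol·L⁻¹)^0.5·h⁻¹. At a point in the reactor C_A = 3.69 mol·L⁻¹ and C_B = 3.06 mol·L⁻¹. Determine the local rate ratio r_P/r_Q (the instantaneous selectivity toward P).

0.220

S_{P/Q} = r_P/r_Q = (k₁·C_A^2·C_B^0.5)/(k₂·C_A^0.5) = (k₁/k₂)·C_A^1.5·C_B^0.5.
= (0.0654×3.690^2×3.060^0.5) / (3.69×3.690^0.5) = 1.558/7.088 = 0.220.
Since the desired path is higher order in A, keeping C_A high (PFR or concentrated feed) favours P.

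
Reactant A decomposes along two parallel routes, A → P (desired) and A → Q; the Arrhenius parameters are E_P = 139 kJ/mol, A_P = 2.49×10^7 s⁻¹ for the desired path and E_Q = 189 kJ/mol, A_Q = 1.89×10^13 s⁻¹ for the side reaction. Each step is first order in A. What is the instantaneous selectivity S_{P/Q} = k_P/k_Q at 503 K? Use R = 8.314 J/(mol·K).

0.205

With equal orders, S_{P/Q} = k_P/k_Q = (A_P/A_Q)·exp[(E_Q−E_P)/(RT)].
(E_Q−E_P)/(RT) = (189−139)×10³/(8.314×503) = 50000/4182 = 11.96.
k_P/k_Q = (2.49×10^7/1.89×10^13)·exp(11.96) = 1.317×10^-6 × 1.558×10^5 = 0.205.
Since E_P < E_Q, lowering the temperature improves selectivity toward P.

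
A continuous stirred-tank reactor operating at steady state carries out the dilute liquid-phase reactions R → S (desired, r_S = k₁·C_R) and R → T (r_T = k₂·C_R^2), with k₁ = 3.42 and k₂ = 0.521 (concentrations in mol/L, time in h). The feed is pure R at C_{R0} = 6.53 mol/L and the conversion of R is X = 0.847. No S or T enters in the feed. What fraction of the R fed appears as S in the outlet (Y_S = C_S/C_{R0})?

0.735

Exit C_R = C_{R0}(1−X) = 6.53×0.153 = 0.9991 mol/L.
A CSTR operates uniformly at the exit composition, giving r_S = 3.417 and r_T = 0.5201 (each k·C_R^n at C_R = 0.9991).
Fraction of consumed R going to S: r_S/(r_S+r_T) = 0.8679.
C_S = 0.8679·C_{R0}·X = 0.8679×6.53×0.847 = 4.80 mol/L; Y_S = C_S/C_{R0} = 0.735.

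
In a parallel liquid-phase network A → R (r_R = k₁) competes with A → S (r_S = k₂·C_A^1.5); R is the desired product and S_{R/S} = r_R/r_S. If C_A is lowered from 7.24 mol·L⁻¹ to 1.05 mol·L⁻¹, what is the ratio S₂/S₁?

18.1

S_{R/S} = (k₁/k₂)·C_A^-1.5, so S₂/S₁ = (C_{A,2}/C_{A,1})^-1.5.
= (1.05/7.24)^(-1.5) = (0.1450)^(-1.5) = 18.1.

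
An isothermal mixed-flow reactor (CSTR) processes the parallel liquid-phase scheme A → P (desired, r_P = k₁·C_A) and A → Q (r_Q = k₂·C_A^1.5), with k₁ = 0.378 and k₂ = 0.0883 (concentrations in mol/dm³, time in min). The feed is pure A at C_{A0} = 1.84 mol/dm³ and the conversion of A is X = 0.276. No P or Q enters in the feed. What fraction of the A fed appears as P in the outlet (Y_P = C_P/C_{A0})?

Exit C_A = C_{A0}(1−X) = 1.84×0.724 = 1.332 mol/dm³.
A CSTR operates uniformly at the exit composition, giving r_P = 0.5036 and r_Q = 0.1358 (each k·C_A^n at C_A = 1.332).
Fraction of consumed A going to P: r_P/(r_P+r_Q) = 0.7876.
C_P = 0.7876·C_{A0}·X = 0.7876×1.84×0.276 = 0.400 mol/dm³; Y_P = C_P/C_{A0} = 0.217.

0.217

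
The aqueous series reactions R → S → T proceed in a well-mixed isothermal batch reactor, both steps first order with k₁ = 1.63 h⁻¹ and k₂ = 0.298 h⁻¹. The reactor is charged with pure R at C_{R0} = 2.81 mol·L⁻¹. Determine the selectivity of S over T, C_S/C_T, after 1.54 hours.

For first-order series with pure R initially, C_S(t) = k₁C_{R0}/(k₂−k₁)·(e^(−k₁t) − e^(−k₂t)).
e^(−k₁t) = e^(−1.63×1.54) = e^(−2.510) = 0.08125; e^(−k₂t) = e^(−0.4589) = 0.6320.
C_S = 1.63×2.81/(0.298−1.63) × (0.08125−0.6320) = (-3.439)×(-0.5507) = 1.894 mol·L⁻¹.
C_R = C_{R0}e^(−k₁t) = 0.2283 mol·L⁻¹, so C_T = C_{R0}−C_R−C_S = 0.6880 mol·L⁻¹; C_S/C_T = 2.75.

2.75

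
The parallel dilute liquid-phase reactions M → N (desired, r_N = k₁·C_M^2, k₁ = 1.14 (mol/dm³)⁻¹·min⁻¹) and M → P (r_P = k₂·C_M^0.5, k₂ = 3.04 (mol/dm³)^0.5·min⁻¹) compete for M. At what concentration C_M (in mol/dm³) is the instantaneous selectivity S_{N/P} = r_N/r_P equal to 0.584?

S_{N/P} = (k₁/k₂)·C_M^1.5 ⇒ C_M = (S·k₂/k₁)^(1/1.5).
= (0.584×3.04/1.14)^(0.6667) = (1.557)^(0.6667) = 1.34 mol/dm³.

1.34 mol/dm³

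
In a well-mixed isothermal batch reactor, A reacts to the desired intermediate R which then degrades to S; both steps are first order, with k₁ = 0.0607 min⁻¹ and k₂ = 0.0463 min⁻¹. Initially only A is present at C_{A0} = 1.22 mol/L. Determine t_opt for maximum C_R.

18.8 min

The intermediate peaks when r₁ = r₂, i.e. k₁e^(−k₁t) = k₂e^(−k₂t), giving t_opt = ln(k₂/k₁)/(k₂−k₁).
= ln(0.0463/0.0607)/(0.0463−0.0607) = ln(0.7628)/-0.01440 = -0.2708/-0.01440 = 18.8 min.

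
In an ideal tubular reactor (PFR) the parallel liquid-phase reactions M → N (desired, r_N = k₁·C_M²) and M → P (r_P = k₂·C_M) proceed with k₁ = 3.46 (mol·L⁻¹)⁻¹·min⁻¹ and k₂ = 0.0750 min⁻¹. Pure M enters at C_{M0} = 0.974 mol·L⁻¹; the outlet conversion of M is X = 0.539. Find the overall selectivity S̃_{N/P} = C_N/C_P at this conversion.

31.3

C_M = C_{M0}(1−X) = 0.4490 mol·L⁻¹.
Along a PFR/batch, dC_P/dC_M = −r_P/(r_N+r_P) = −k₂/(k₂+k₁·C_M).
Integrating from C_{M0} to C_M: C_P = (0.0750/3.46)·ln[(0.0750+3.46·0.974)/(0.0750+3.46·0.449)] = 0.02168·ln(3.445/1.629) = 0.01624 mol·L⁻¹.
Then C_N = (C_{M0}−C_M) − C_P = 0.5250 − 0.01624 = 0.5087 mol·L⁻¹.
S̃_{N/P} = C_N/C_P = 0.5087/0.01624 = 31.3.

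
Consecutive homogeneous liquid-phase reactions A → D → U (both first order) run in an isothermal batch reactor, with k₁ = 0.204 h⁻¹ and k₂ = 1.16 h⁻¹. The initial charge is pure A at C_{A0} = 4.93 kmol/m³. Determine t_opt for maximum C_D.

1.82 h

For first-order series the maximum of C_D occurs at t_opt = ln(k₂/k₁)/(k₂−k₁).
= ln(1.16/0.204)/(1.16−0.204) = ln(5.686)/0.9560 = 1.738/0.9560 = 1.82 h.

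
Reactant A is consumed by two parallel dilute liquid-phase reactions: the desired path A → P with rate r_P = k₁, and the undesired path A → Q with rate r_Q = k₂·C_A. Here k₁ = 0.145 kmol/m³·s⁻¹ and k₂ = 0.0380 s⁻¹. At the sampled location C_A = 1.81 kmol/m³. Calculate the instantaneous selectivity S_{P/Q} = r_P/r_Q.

2.11

S_{P/Q} = r_P/r_Q = (k₁)/(k₂·C_A) = (k₁/k₂)·C_A⁻¹.
= (0.145) / (0.0380×1.810) = 0.1450/0.06878 = 2.11.
The undesired path is higher order in A, so low C_A (CSTR or dilute feed) favours P.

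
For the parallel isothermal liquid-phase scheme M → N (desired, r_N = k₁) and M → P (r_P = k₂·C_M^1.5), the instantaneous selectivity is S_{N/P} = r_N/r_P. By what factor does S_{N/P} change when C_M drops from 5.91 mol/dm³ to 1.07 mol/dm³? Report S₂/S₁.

13.0

S_{N/P} = (k₁/k₂)·C_M^-1.5, so S₂/S₁ = (C_{M,2}/C_{M,1})^-1.5.
= (1.07/5.91)^(-1.5) = (0.1810)^(-1.5) = 13.0.
Selectivity toward N rises as C_M falls — low-concentration operation is favoured.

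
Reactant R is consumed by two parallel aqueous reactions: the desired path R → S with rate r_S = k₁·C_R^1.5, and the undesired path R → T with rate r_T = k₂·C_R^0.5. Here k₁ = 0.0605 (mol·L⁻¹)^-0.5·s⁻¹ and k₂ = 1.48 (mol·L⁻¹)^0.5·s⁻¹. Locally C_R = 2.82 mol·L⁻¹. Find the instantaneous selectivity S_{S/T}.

0.115

S_{S/T} = r_S/r_T = (k₁·C_R^1.5)/(k₂·C_R^0.5) = (k₁/k₂)·C_R.
= (0.0605×2.820^1.5) / (1.48×2.820^0.5) = 0.2865/2.485 = 0.115.
Since the desired path is higher order in R, keeping C_R high (PFR or concentrated feed) favours S.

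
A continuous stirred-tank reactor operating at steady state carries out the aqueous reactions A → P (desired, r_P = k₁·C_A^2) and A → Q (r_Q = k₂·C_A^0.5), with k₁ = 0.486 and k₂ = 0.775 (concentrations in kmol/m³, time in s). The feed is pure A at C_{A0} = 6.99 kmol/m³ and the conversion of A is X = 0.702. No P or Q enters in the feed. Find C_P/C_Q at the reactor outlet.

1.89

Exit C_A = C_{A0}(1−X) = 6.99×0.298 = 2.083 kmol/m³.
Rates in a CSTR are evaluated at the outlet concentration: r_P = 0.486×2.083^2 = 2.109, r_Q = 0.775×2.083^0.5 = 1.119.
Overall selectivity = C_P/C_Q = r_Pτ/(r_Qτ) = r_P/r_Q = 1.89.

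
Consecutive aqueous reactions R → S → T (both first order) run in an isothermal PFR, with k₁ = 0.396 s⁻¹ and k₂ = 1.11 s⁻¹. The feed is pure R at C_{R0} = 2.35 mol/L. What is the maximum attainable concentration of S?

0.473 mol/L

At the optimum, C_{S,max}/C_{R0} = (k₁/k₂)^[k₂/(k₂−k₁)].
= (0.396/1.11)^(1.11/(1.11−0.396)) = (0.3568)^(1.555) = 0.2014.
C_{S,max} = 0.2014×2.35 = 0.473 mol/L.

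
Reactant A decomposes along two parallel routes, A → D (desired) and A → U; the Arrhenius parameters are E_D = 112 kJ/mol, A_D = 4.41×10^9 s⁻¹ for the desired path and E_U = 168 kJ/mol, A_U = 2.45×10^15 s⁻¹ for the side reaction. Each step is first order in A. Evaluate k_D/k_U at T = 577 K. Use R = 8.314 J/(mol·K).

0.211

k_D/k_U = (A_D/A_U)·exp[−(E_D−E_U)/(RT)] = (A_D/A_U)·exp[(E_U−E_D)/(RT)].
(E_U−E_D)/(RT) = (168−112)×10³/(8.314×577) = 56000/4797 = 11.67.
k_D/k_U = (4.41×10^9/2.45×10^15)·exp(11.67) = 1.800×10^-6 × 1.174×10^5 = 0.211.
Since E_D < E_U, lowering the temperature improves selectivity toward D.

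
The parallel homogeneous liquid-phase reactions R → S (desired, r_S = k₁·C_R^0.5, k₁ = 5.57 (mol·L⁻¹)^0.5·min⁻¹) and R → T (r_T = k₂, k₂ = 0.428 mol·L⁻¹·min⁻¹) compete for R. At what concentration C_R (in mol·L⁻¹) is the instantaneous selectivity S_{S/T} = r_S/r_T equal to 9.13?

0.492 mol·L⁻¹

S_{S/T} = (k₁/k₂)·C_R^0.5 ⇒ C_R = (S·k₂/k₁)^(2).
= (9.13×0.428/5.57)^(2) = (0.7016)^(2) = 0.492 mol·L⁻¹.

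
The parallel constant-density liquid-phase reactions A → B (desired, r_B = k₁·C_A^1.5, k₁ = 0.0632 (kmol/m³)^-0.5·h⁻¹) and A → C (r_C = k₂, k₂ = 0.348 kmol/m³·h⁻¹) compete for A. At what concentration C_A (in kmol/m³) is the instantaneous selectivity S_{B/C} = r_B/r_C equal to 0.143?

0.853 kmol/m³

S_{B/C} = (k₁/k₂)·C_A^1.5 ⇒ C_A = (S·k₂/k₁)^(1/1.5).
= (0.143×0.348/0.0632)^(0.6667) = (0.7874)^(0.6667) = 0.853 kmol/m³.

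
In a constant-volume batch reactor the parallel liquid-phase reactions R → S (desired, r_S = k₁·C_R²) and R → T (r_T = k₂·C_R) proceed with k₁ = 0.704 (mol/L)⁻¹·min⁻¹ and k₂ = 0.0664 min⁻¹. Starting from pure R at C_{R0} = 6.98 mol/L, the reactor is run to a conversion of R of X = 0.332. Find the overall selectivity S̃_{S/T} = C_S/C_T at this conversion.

C_R = C_{R0}(1−X) = 4.663 mol/L.
Along a PFR/batch, dC_T/dC_R = −r_T/(r_S+r_T) = −k₂/(k₂+k₁·C_R).
Integrating from C_{R0} to C_R: C_T = (0.0664/0.704)·ln[(0.0664+0.704·6.98)/(0.0664+0.704·4.66)] = 0.09432·ln(4.980/3.349) = 0.03743 mol/L.
Then C_S = (C_{R0}−C_R) − C_T = 2.317 − 0.03743 = 2.280 mol/L.
S̃_{S/T} = C_S/C_T = 2.280/0.03743 = 60.9.

60.9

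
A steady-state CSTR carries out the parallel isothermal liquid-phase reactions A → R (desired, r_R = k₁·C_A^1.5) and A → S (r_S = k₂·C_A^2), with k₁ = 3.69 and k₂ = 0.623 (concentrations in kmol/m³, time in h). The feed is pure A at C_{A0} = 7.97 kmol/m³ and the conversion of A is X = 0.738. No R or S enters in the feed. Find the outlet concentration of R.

4.73 kmol/m³

Exit C_A = C_{A0}(1−X) = 7.97×0.262 = 2.088 kmol/m³.
Rates in a CSTR are evaluated at the outlet concentration: r_R = 3.69×2.088^1.5 = 11.13, r_S = 0.623×2.088^2 = 2.716.
Fraction of consumed A going to R: r_R/(r_R+r_S) = 0.8039.
C_R = 0.8039·C_{A0}·X = 0.8039×7.97×0.738 = 4.73 kmol/m³.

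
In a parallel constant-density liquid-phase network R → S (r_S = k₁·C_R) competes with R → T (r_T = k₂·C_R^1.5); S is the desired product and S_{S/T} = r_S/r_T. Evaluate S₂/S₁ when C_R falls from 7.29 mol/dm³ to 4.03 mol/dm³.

S_{S/T} = (k₁/k₂)·C_R^-0.5, so S₂/S₁ = (C_{R,2}/C_{R,1})^-0.5.
= (4.03/7.29)^(-0.5) = (0.5528)^(-0.5) = 1.34.
Selectivity toward S rises as C_R falls — low-concentration operation is favoured.

1.34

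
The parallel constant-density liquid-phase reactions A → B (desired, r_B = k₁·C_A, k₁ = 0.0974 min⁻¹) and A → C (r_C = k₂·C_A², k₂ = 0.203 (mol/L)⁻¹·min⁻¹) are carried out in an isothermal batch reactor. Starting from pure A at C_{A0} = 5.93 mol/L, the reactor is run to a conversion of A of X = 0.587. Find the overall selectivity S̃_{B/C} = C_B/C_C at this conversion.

0.121

C_A = C_{A0}(1−X) = 2.449 mol/L.
Along a PFR/batch, dC_B/dC_A = −r_B/(r_B+r_C) = −k₁/(k₁+k₂·C_A).
Integrating from C_{A0} to C_A: C_B = (0.0974/0.203)·ln[(0.0974+0.203·5.93)/(0.0974+0.203·2.45)] = 0.4798·ln(1.301/0.5946) = 0.3758 mol/L.
C_C = (C_{A0}−C_A)−C_B = 3.105 mol/L; S̃_{B/C} = 0.3758/3.105 = 0.121.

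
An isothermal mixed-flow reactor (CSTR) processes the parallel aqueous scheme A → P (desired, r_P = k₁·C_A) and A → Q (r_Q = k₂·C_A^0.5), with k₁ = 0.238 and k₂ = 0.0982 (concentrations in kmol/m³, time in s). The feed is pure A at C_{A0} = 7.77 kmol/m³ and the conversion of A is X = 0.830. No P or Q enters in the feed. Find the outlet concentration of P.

Exit C_A = C_{A0}(1−X) = 7.77×0.170 = 1.321 kmol/m³.
Rates in a CSTR are evaluated at the outlet concentration: r_P = 0.238×1.321 = 0.3144, r_Q = 0.0982×1.321^0.5 = 0.1129.
Fraction of consumed A going to P: r_P/(r_P+r_Q) = 0.7358.
C_P = 0.7358·C_{A0}·X = 0.7358×7.77×0.830 = 4.75 kmol/m³.

4.75 kmol/m³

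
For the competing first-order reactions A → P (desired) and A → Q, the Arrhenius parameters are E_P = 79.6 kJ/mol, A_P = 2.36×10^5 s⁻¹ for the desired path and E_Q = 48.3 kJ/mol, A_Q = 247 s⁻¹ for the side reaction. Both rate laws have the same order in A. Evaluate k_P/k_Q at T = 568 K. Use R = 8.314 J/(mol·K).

With equal orders, S_{P/Q} = k_P/k_Q = (A_P/A_Q)·exp[(E_Q−E_P)/(RT)].
(E_Q−E_P)/(RT) = (48.3−79.6)×10³/(8.314×568) = -31300/4722 = -6.628.
k_P/k_Q = (2.36×10^5/247)·exp(-6.628) = 955.5 × 0.001323 = 1.26.

1.26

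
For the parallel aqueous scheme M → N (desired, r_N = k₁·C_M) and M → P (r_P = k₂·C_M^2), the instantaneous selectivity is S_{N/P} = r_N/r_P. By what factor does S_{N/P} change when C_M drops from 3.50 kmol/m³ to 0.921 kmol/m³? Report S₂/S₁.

3.80

S_{N/P} = (k₁/k₂)·C_M⁻¹, so S₂/S₁ = (C_{M,2}/C_{M,1})⁻¹.
= 3.50/0.921 = 3.80.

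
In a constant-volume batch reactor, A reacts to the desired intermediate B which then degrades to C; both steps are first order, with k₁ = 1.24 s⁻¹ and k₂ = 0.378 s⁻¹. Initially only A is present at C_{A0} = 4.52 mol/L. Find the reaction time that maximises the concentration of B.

1.38 s

The intermediate peaks when r₁ = r₂, i.e. k₁e^(−k₁t) = k₂e^(−k₂t), giving t_opt = ln(k₂/k₁)/(k₂−k₁).
= ln(0.378/1.24)/(0.378−1.24) = ln(0.3048)/-0.8620 = -1.188/-0.8620 = 1.38 s.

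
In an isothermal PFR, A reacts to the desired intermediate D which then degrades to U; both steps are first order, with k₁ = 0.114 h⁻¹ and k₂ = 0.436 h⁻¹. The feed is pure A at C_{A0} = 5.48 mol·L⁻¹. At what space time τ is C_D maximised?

The intermediate peaks when r₁ = r₂, i.e. k₁e^(−k₁τ) = k₂e^(−k₂τ), giving τ_opt = ln(k₂/k₁)/(k₂−k₁).
= ln(0.436/0.114)/(0.436−0.114) = ln(3.825)/0.3220 = 1.341/0.3220 = 4.17 h.

4.17 h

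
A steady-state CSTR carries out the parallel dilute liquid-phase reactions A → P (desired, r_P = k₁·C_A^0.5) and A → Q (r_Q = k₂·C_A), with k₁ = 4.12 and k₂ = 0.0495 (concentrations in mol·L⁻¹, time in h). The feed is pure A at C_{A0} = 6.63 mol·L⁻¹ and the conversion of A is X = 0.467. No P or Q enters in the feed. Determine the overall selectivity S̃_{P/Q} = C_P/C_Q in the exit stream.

Exit C_A = C_{A0}(1−X) = 6.63×0.533 = 3.534 mol·L⁻¹.
In a CSTR the entire volume is at exit conditions, so r_P = 4.12×3.534^0.5 = 7.745 and r_Q = 0.0495×3.534 = 0.1749.
Overall selectivity = C_P/C_Q = r_Pτ/(r_Qτ) = r_P/r_Q = 44.3.

44.3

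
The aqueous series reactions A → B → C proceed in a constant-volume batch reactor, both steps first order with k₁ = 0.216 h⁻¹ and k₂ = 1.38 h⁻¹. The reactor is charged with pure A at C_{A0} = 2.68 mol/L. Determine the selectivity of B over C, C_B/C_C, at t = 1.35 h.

The intermediate concentration in a first-order A→B→C sequence is C_B = k₁C_{A0}(e^(−k₁t) − e^(−k₂t))/(k₂−k₁).
e^(−k₁t) = e^(−0.216×1.35) = e^(−0.2916) = 0.7471; e^(−k₂t) = e^(−1.863) = 0.1552.
C_B = 0.216×2.68/(1.38−0.216) × (0.7471−0.1552) = 0.4973×0.5919 = 0.2943 mol/L.
C_A = C_{A0}e^(−k₁t) = 2.002 mol/L, so C_C = C_{A0}−C_A−C_B = 0.3835 mol/L; C_B/C_C = 0.767.

0.767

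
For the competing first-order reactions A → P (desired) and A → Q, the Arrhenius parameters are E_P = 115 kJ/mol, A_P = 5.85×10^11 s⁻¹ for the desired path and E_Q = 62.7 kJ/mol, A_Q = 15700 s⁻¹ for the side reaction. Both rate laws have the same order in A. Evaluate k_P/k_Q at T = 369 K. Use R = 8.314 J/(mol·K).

1.47

Since both paths have the same order in A, the concentration cancels and S_{P/Q} = k_P/k_Q = (A_P/A_Q)·exp[(E_Q−E_P)/(RT)].
(E_Q−E_P)/(RT) = (62.7−115)×10³/(8.314×369) = -52300/3068 = -17.05.
k_P/k_Q = (5.85×10^11/15700)·exp(-17.05) = 3.726×10^7 × 3.947×10^-8 = 1.47.
Since E_P > E_Q, raising the temperature improves selectivity toward P.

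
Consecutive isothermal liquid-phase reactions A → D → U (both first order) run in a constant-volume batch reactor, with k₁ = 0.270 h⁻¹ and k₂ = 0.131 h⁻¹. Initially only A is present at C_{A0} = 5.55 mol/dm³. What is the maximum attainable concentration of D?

At the optimum, C_{D,max}/C_{A0} = (k₁/k₂)^[k₂/(k₂−k₁)].
= (0.270/0.131)^(0.131/(0.131−0.270)) = (2.061)^(-0.9424) = 0.5058.
C_{D,max} = 0.5058×5.55 = 2.81 mol/dm³.

2.81 mol/dm³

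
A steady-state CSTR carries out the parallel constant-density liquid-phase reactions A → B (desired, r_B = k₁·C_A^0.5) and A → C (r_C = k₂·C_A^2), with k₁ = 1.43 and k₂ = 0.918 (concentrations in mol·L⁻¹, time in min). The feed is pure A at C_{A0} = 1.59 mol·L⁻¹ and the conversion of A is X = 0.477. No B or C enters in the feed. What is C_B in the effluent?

0.510 mol·L⁻¹

Exit C_A = C_{A0}(1−X) = 1.59×0.523 = 0.8316 mol·L⁻¹.
Rates in a CSTR are evaluated at the outlet concentration: r_B = 1.43×0.8316^0.5 = 1.304, r_C = 0.918×0.8316^2 = 0.6348.
Fraction of consumed A going to B: r_B/(r_B+r_C) = 0.6726.
C_B = 0.6726·C_{A0}·X = 0.6726×1.59×0.477 = 0.510 mol·L⁻¹.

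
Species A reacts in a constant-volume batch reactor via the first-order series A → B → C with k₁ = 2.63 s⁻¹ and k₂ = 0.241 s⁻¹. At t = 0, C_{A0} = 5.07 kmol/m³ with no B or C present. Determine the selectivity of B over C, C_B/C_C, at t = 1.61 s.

For first-order series with pure A initially, C_B(t) = k₁C_{A0}/(k₂−k₁)·(e^(−k₁t) − e^(−k₂t)).
e^(−k₁t) = e^(−2.63×1.61) = e^(−4.234) = 0.01449; e^(−k₂t) = e^(−0.3880) = 0.6784.
C_B = 2.63×5.07/(0.241−2.63) × (0.01449−0.6784) = (-5.581)×(-0.6639) = 3.706 kmol/m³.
C_A = C_{A0}e^(−k₁t) = 0.07346 kmol/m³, so C_C = C_{A0}−C_A−C_B = 1.291 kmol/m³; C_B/C_C = 2.87.

2.87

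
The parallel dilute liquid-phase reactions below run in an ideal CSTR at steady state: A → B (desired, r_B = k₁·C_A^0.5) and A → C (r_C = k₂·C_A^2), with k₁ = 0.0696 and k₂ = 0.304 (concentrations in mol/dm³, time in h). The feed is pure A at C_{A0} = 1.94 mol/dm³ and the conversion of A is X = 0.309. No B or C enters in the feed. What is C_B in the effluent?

0.0771 mol/dm³

Exit C_A = C_{A0}(1−X) = 1.94×0.691 = 1.341 mol/dm³.
In a CSTR the entire volume is at exit conditions, so r_B = 0.0696×1.341^0.5 = 0.08058 and r_C = 0.304×1.341^2 = 0.5463.
Fraction of consumed A going to B: r_B/(r_B+r_C) = 0.1285.
C_B = 0.1285·C_{A0}·X = 0.1285×1.94×0.309 = 0.0771 mol/dm³.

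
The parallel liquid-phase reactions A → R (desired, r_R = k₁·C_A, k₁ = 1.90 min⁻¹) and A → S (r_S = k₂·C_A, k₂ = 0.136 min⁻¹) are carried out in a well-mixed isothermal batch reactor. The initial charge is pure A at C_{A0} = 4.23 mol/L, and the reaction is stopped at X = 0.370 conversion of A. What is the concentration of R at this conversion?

1.46 mol/L

C_A = C_{A0}(1−X) = 2.665 mol/L.
Both paths are first order in A, so the instantaneous fraction to R is constant: dC_R/d(−C_A) = k₁/(k₁+k₂) = 0.9332.
C_R = 0.9332·(C_{A0}−C_A) = 0.9332×1.565 = 1.46 mol/L.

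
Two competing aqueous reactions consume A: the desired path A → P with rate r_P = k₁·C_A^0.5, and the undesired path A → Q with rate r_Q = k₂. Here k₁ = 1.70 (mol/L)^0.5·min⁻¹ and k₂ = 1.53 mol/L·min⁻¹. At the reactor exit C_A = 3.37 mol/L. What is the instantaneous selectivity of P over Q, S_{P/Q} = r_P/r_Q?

S_{P/Q} = r_P/r_Q = (k₁·C_A^0.5)/(k₂) = (k₁/k₂)·C_A^0.5.
= (1.70×3.370^0.5) / (1.53) = 3.121/1.530 = 2.04.
Since the desired path is higher order in A, keeping C_A high (PFR or concentrated feed) favours P.

2.04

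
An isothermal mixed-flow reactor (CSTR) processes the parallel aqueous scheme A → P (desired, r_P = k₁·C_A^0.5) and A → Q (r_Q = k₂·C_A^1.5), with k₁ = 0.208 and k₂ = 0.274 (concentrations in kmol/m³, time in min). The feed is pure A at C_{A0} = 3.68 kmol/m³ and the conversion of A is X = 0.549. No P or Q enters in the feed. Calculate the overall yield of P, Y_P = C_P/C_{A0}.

0.172

Exit C_A = C_{A0}(1−X) = 3.68×0.451 = 1.660 kmol/m³.
In a CSTR the entire volume is at exit conditions, so r_P = 0.208×1.660^0.5 = 0.2680 and r_Q = 0.274×1.660^1.5 = 0.5859.
Fraction of consumed A going to P: r_P/(r_P+r_Q) = 0.3138.
C_P = 0.3138·C_{A0}·X = 0.3138×3.68×0.549 = 0.634 kmol/m³; Y_P = C_P/C_{A0} = 0.172.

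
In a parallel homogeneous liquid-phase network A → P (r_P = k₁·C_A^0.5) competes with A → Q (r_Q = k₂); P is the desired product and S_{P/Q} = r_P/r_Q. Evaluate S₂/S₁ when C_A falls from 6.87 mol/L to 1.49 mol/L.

0.466

S_{P/Q} = (k₁/k₂)·C_A^0.5, so S₂/S₁ = (C_{A,2}/C_{A,1})^0.5.
= (1.49/6.87)^0.5 = (0.2169)^0.5 = 0.466.
Selectivity toward P falls as C_A falls — high-concentration operation is favoured.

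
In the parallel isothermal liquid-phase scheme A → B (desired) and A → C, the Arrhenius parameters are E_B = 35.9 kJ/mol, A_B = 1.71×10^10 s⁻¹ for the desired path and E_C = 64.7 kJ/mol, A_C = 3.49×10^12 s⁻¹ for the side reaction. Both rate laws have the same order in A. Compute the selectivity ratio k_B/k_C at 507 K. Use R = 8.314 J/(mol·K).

Since both paths have the same order in A, the concentration cancels and S_{B/C} = k_B/k_C = (A_B/A_C)·exp[(E_C−E_B)/(RT)].
(E_C−E_B)/(RT) = (64.7−35.9)×10³/(8.314×507) = 28800/4215 = 6.832.
k_B/k_C = (1.71×10^10/3.49×10^12)·exp(6.832) = 0.004900 × 927.4 = 4.54.

4.54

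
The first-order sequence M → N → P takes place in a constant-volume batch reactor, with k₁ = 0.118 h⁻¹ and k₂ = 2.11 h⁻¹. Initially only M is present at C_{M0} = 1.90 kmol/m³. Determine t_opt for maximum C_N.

Setting dC_N/dt = 0 gives t_opt = ln(k₂/k₁)/(k₂−k₁).
= ln(2.11/0.118)/(2.11−0.118) = ln(17.88)/1.992 = 2.884/1.992 = 1.45 h.

1.45 h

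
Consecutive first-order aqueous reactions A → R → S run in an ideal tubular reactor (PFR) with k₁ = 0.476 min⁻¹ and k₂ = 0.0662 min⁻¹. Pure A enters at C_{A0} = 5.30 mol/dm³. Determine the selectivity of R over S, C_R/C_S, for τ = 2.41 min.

The intermediate concentration in a first-order A→B→C sequence is C_R = k₁C_{A0}(e^(−k₁τ) − e^(−k₂τ))/(k₂−k₁).
e^(−k₁τ) = e^(−0.476×2.41) = e^(−1.147) = 0.3175; e^(−k₂τ) = e^(−0.1595) = 0.8525.
C_R = 0.476×5.30/(0.0662−0.476) × (0.3175−0.8525) = (-6.156)×(-0.5350) = 3.294 mol/dm³.
C_A = C_{A0}e^(−k₁τ) = 1.683 mol/dm³, so C_S = C_{A0}−C_A−C_R = 0.3235 mol/dm³; C_R/C_S = 10.2.

10.2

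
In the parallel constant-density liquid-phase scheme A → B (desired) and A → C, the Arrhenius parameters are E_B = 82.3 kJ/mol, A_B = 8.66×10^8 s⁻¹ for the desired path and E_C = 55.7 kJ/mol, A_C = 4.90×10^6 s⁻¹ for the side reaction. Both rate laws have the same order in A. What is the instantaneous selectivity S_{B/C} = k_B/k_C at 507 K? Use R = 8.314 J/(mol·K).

0.321

Since both paths have the same order in A, the concentration cancels and S_{B/C} = k_B/k_C = (A_B/A_C)·exp[(E_C−E_B)/(RT)].
(E_C−E_B)/(RT) = (55.7−82.3)×10³/(8.314×507) = -26600/4215 = -6.310.
k_B/k_C = (8.66×10^8/4.90×10^6)·exp(-6.310) = 176.7 × 0.001817 = 0.321.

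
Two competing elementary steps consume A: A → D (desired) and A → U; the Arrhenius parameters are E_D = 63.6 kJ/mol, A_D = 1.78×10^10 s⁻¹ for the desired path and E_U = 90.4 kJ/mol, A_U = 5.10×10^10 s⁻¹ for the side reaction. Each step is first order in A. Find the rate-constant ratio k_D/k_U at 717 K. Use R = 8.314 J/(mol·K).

31.3

Since both paths have the same order in A, the concentration cancels and S_{D/U} = k_D/k_U = (A_D/A_U)·exp[(E_U−E_D)/(RT)].
(E_U−E_D)/(RT) = (90.4−63.6)×10³/(8.314×717) = 26800/5961 = 4.496.
k_D/k_U = (1.78×10^10/5.10×10^10)·exp(4.496) = 0.3490 × 89.64 = 31.3.
Since E_D < E_U, lowering the temperature improves selectivity toward D.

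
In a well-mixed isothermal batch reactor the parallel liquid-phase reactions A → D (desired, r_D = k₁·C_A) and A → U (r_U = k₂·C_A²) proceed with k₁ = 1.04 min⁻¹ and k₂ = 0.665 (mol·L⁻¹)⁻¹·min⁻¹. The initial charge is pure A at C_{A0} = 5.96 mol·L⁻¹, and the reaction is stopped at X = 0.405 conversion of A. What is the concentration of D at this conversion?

C_A = C_{A0}(1−X) = 3.546 mol·L⁻¹.
Along a PFR/batch, dC_D/dC_A = −r_D/(r_D+r_U) = −k₁/(k₁+k₂·C_A).
Integrating from C_{A0} to C_A: C_D = (1.04/0.665)·ln[(1.04+0.665·5.96)/(1.04+0.665·3.55)] = 1.564·ln(5.003/3.398) = 0.6050 mol·L⁻¹.

0.605 mol·L⁻¹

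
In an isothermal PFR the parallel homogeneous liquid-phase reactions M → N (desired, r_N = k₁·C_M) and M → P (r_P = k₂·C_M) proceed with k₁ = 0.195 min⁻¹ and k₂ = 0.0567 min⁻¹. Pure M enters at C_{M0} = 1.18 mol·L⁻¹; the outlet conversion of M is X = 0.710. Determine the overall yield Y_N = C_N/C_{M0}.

0.550

C_M = C_{M0}(1−X) = 0.3422 mol·L⁻¹.
Both paths are first order in M, so the instantaneous fraction to N is constant: dC_N/d(−C_M) = k₁/(k₁+k₂) = 0.7747.
C_N = 0.7747·(C_{M0}−C_M) = 0.7747×0.8378 = 0.649 mol·L⁻¹.
Y_N = C_N/C_{M0} = 0.6491/1.18 = 0.550.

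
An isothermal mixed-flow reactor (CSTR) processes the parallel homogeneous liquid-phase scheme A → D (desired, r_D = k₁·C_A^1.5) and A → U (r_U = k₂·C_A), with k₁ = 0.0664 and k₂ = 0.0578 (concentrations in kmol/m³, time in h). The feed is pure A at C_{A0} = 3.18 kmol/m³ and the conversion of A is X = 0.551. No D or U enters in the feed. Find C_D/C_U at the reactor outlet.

Exit C_A = C_{A0}(1−X) = 3.18×0.449 = 1.428 kmol/m³.
In a CSTR the entire volume is at exit conditions, so r_D = 0.0664×1.428^1.5 = 0.1133 and r_U = 0.0578×1.428 = 0.08253.
Overall selectivity = C_D/C_U = r_Dτ/(r_Uτ) = r_D/r_U = 1.37.

1.37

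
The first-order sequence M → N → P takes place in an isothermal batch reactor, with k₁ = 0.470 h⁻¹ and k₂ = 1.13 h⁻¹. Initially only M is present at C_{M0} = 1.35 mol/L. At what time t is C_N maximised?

The intermediate peaks when r₁ = r₂, i.e. k₁e^(−k₁t) = k₂e^(−k₂t), giving t_opt = ln(k₂/k₁)/(k₂−k₁).
= ln(1.13/0.470)/(1.13−0.470) = ln(2.404)/0.6600 = 0.8772/0.6600 = 1.33 h.

1.33 h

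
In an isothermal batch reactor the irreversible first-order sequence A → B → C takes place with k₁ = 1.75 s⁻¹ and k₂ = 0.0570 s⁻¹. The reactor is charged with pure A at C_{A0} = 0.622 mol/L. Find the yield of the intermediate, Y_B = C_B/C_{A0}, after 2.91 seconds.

0.869

For first-order series with pure A initially, C_B(t) = k₁C_{A0}/(k₂−k₁)·(e^(−k₁t) − e^(−k₂t)).
e^(−k₁t) = e^(−1.75×2.91) = e^(−5.093) = 0.006143; e^(−k₂t) = e^(−0.1659) = 0.8472.
C_B = 1.75×0.622/(0.0570−1.75) × (0.006143−0.8472) = (-0.6429)×(-0.8410) = 0.5407 mol/L.
Y_B = C_B/C_{A0} = 0.5407/0.622 = 0.869.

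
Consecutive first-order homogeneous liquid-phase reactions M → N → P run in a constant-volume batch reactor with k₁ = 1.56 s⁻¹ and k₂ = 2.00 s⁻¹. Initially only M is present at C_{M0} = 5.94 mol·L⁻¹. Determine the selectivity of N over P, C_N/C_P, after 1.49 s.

The intermediate concentration in a first-order A→B→C sequence is C_N = k₁C_{M0}(e^(−k₁t) − e^(−k₂t))/(k₂−k₁).
e^(−k₁t) = e^(−1.56×1.49) = e^(−2.324) = 0.09784; e^(−k₂t) = e^(−2.980) = 0.05079.
C_N = 1.56×5.94/(2.00−1.56) × (0.09784−0.05079) = 21.06×0.04705 = 0.9909 mol·L⁻¹.
C_M = C_{M0}e^(−k₁t) = 0.5812 mol·L⁻¹, so C_P = C_{M0}−C_M−C_N = 4.368 mol·L⁻¹; C_N/C_P = 0.227.

0.227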